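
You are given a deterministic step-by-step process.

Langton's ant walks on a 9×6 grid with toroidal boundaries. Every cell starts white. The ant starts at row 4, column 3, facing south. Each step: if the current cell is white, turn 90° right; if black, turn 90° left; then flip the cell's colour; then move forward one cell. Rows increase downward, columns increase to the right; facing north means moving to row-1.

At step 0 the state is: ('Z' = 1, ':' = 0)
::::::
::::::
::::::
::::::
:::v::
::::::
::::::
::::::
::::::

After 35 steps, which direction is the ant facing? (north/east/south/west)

west

step 0: ::::::
::::::
::::::
::::::
:::v::
::::::
::::::
::::::
::::::
step 1: ::::::
::::::
::::::
::::::
::<Z::
::::::
::::::
::::::
::::::
step 2: ::::::
::::::
::::::
::^:::
::ZZ::
::::::
::::::
::::::
::::::
step 3: ::::::
::::::
::::::
::Z>::
::ZZ::
::::::
::::::
::::::
::::::
step 4: ::::::
::::::
::::::
::ZZ::
::Zv::
::::::
::::::
::::::
::::::
step 5: ::::::
::::::
::::::
::ZZ::
::Z:>:
::::::
::::::
::::::
::::::
step 6: ::::::
::::::
::::::
::ZZ::
::Z:Z:
::::v:
::::::
::::::
::::::
step 7: ::::::
::::::
::::::
::ZZ::
::Z:Z:
:::<Z:
::::::
::::::
::::::
step 8: ::::::
::::::
::::::
::ZZ::
::Z^Z:
:::ZZ:
::::::
::::::
::::::
step 9: ::::::
::::::
::::::
::ZZ::
::ZZ>:
:::ZZ:
::::::
::::::
::::::
step 10: ::::::
::::::
::::::
::ZZ^:
::ZZ::
:::ZZ:
::::::
::::::
::::::
step 11: ::::::
::::::
::::::
::ZZZ>
::ZZ::
:::ZZ:
::::::
::::::
::::::
step 12: ::::::
::::::
::::::
::ZZZZ
::ZZ:v
:::ZZ:
::::::
::::::
::::::
step 13: ::::::
::::::
::::::
::ZZZZ
::ZZ<Z
:::ZZ:
::::::
::::::
::::::
step 14: ::::::
::::::
::::::
::ZZ^Z
::ZZZZ
:::ZZ:
::::::
::::::
::::::
step 15: ::::::
::::::
::::::
::Z<:Z
::ZZZZ
:::ZZ:
::::::
::::::
::::::
step 16: ::::::
::::::
::::::
::Z::Z
::ZvZZ
:::ZZ:
::::::
::::::
::::::
step 17: ::::::
::::::
::::::
::Z::Z
::Z:>Z
:::ZZ:
::::::
::::::
::::::
step 18: ::::::
::::::
::::::
::Z:^Z
::Z::Z
:::ZZ:
::::::
::::::
::::::
step 19: ::::::
::::::
::::::
::Z:Z>
::Z::Z
:::ZZ:
::::::
::::::
::::::
step 20: ::::::
::::::
:::::^
::Z:Z:
::Z::Z
:::ZZ:
::::::
::::::
::::::
step 21: ::::::
::::::
>::::Z
::Z:Z:
::Z::Z
:::ZZ:
::::::
::::::
::::::
step 22: ::::::
::::::
Z::::Z
v:Z:Z:
::Z::Z
:::ZZ:
::::::
::::::
::::::
step 23: ::::::
::::::
Z::::Z
Z:Z:Z<
::Z::Z
:::ZZ:
::::::
::::::
::::::
step 24: ::::::
::::::
Z::::^
Z:Z:ZZ
::Z::Z
:::ZZ:
::::::
::::::
::::::
step 25: ::::::
::::::
Z:::<:
Z:Z:ZZ
::Z::Z
:::ZZ:
::::::
::::::
::::::
step 26: ::::::
::::^:
Z:::Z:
Z:Z:ZZ
::Z::Z
:::ZZ:
::::::
::::::
::::::
step 27: ::::::
::::Z>
Z:::Z:
Z:Z:ZZ
::Z::Z
:::ZZ:
::::::
::::::
::::::
step 28: ::::::
::::ZZ
Z:::Zv
Z:Z:ZZ
::Z::Z
:::ZZ:
::::::
::::::
::::::
step 29: ::::::
::::ZZ
Z:::<Z
Z:Z:ZZ
::Z::Z
:::ZZ:
::::::
::::::
::::::
step 30: ::::::
::::ZZ
Z::::Z
Z:Z:vZ
::Z::Z
:::ZZ:
::::::
::::::
::::::
step 31: ::::::
::::ZZ
Z::::Z
Z:Z::>
::Z::Z
:::ZZ:
::::::
::::::
::::::
step 32: ::::::
::::ZZ
Z::::^
Z:Z:::
::Z::Z
:::ZZ:
::::::
::::::
::::::
step 33: ::::::
::::ZZ
Z:::<:
Z:Z:::
::Z::Z
:::ZZ:
::::::
::::::
::::::
step 34: ::::::
::::^Z
Z:::Z:
Z:Z:::
::Z::Z
:::ZZ:
::::::
::::::
::::::
step 35: ::::::
:::<:Z
Z:::Z:
Z:Z:::
::Z::Z
:::ZZ:
::::::
::::::
::::::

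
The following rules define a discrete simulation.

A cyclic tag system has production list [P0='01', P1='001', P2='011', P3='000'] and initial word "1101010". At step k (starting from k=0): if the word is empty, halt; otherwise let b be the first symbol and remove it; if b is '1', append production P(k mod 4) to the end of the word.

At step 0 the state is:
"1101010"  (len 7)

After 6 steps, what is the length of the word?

12

[0] "1101010"  (len 7)
[1] "10101001"  (len 8)
[2] "0101001001"  (len 10)
[3] "101001001"  (len 9)
[4] "01001001000"  (len 11)
[5] "1001001000"  (len 10)
[6] "001001000001"  (len 12)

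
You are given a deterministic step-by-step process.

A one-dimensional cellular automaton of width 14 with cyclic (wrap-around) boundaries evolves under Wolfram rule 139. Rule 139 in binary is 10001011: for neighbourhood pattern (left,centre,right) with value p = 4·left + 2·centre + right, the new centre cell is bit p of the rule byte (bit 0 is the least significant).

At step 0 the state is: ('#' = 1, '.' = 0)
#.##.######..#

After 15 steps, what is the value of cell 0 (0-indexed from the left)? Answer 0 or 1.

0) #.##.######..#
1) ..#..#####..##
2) .#..#####..##.
3) #..#####..##..
4) ..#####..##..#
5) .#####..##..#.
6) #####..##..#..
7) ####..##..#..#
8) ###..##..#..##
9) ##..##..#..###
10) #..##..#..####
11) ..##..#..#####
12) .##..#..#####.
13) ##..#..#####..
14) #..#..#####..#
15) ..#..#####..##

0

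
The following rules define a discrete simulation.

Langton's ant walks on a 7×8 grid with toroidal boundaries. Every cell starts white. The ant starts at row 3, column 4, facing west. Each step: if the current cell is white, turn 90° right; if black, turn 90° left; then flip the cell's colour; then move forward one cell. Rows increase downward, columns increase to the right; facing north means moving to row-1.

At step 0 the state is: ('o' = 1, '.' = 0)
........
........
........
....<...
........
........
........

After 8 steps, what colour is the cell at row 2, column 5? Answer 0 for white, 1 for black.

1

[0] ........
........
........
....<...
........
........
........
[1] ........
........
....^...
....o...
........
........
........
[2] ........
........
....o>..
....o...
........
........
........
[3] ........
........
....oo..
....ov..
........
........
........
[4] ........
........
....oo..
....<o..
........
........
........
[5] ........
........
....oo..
.....o..
....v...
........
........
[6] ........
........
....oo..
.....o..
...<o...
........
........
[7] ........
........
....oo..
...^.o..
...oo...
........
........
[8] ........
........
....oo..
...o>o..
...oo...
........
........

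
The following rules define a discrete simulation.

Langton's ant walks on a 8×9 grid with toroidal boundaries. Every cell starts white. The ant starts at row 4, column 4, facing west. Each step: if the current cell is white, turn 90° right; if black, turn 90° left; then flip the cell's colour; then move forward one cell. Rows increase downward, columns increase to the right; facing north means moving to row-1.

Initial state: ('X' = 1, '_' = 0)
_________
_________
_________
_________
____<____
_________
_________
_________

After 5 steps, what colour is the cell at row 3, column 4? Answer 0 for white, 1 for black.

t=0: _________
_________
_________
_________
____<____
_________
_________
_________
t=1: _________
_________
_________
____^____
____X____
_________
_________
_________
t=2: _________
_________
_________
____X>___
____X____
_________
_________
_________
t=3: _________
_________
_________
____XX___
____Xv___
_________
_________
_________
t=4: _________
_________
_________
____XX___
____<X___
_________
_________
_________
t=5: _________
_________
_________
____XX___
_____X___
____v____
_________
_________

1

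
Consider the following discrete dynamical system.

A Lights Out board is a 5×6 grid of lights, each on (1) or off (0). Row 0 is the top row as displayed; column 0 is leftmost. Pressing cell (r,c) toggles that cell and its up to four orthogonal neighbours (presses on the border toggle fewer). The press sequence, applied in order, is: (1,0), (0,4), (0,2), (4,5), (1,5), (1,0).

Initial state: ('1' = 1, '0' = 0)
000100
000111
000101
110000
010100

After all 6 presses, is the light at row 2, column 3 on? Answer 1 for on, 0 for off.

gen 0: 000100
000111
000101
110000
010100
gen 1: 100100
110111
100101
110000
010100
gen 2: 100011
110101
100101
110000
010100
gen 3: 111111
111101
100101
110000
010100
gen 4: 111111
111101
100101
110001
010111
gen 5: 111110
111110
100100
110001
010111
gen 6: 011110
001110
000100
110001
010111

1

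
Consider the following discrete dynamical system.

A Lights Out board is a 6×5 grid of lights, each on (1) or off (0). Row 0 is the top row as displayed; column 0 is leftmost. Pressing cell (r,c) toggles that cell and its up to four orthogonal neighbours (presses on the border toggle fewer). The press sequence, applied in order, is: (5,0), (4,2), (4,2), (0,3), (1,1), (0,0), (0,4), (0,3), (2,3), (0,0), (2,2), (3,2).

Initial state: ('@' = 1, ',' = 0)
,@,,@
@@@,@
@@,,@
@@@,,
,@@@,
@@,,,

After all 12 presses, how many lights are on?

11

0) ,@,,@
@@@,@
@@,,@
@@@,,
,@@@,
@@,,,
1) ,@,,@
@@@,@
@@,,@
@@@,,
@@@@,
,,,,,
2) ,@,,@
@@@,@
@@,,@
@@,,,
@,,,,
,,@,,
3) ,@,,@
@@@,@
@@,,@
@@@,,
@@@@,
,,,,,
4) ,@@@,
@@@@@
@@,,@
@@@,,
@@@@,
,,,,,
5) ,,@@,
,,,@@
@,,,@
@@@,,
@@@@,
,,,,,
6) @@@@,
@,,@@
@,,,@
@@@,,
@@@@,
,,,,,
7) @@@,@
@,,@,
@,,,@
@@@,,
@@@@,
,,,,,
8) @@,@,
@,,,,
@,,,@
@@@,,
@@@@,
,,,,,
9) @@,@,
@,,@,
@,@@,
@@@@,
@@@@,
,,,,,
10) ,,,@,
,,,@,
@,@@,
@@@@,
@@@@,
,,,,,
11) ,,,@,
,,@@,
@@,,,
@@,@,
@@@@,
,,,,,
12) ,,,@,
,,@@,
@@@,,
@,@,,
@@,@,
,,,,,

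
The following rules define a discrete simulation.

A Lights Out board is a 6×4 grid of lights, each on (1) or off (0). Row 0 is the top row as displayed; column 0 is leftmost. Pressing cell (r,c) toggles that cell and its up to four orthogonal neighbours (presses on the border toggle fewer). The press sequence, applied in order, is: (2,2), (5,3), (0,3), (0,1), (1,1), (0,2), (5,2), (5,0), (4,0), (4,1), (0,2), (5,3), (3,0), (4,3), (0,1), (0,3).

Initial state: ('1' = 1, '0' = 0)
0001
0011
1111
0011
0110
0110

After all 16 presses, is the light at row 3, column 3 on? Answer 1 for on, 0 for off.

gen 0: 0001
0011
1111
0011
0110
0110
gen 1: 0001
0001
1000
0001
0110
0110
gen 2: 0001
0001
1000
0001
0111
0101
gen 3: 0010
0000
1000
0001
0111
0101
gen 4: 1100
0100
1000
0001
0111
0101
gen 5: 1000
1010
1100
0001
0111
0101
gen 6: 1111
1000
1100
0001
0111
0101
gen 7: 1111
1000
1100
0001
0101
0010
gen 8: 1111
1000
1100
0001
1101
1110
gen 9: 1111
1000
1100
1001
0001
0110
gen 10: 1111
1000
1100
1101
1111
0010
gen 11: 1000
1010
1100
1101
1111
0010
gen 12: 1000
1010
1100
1101
1110
0001
gen 13: 1000
1010
0100
0001
0110
0001
gen 14: 1000
1010
0100
0000
0101
0000
gen 15: 0110
1110
0100
0000
0101
0000
gen 16: 0101
1111
0100
0000
0101
0000

0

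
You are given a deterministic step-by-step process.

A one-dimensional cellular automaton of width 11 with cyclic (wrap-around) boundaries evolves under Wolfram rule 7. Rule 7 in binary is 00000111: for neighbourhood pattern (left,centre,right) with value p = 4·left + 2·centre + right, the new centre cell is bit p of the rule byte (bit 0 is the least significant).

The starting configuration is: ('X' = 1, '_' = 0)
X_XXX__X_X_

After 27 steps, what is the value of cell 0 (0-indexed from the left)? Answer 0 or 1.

t=0: X_XXX__X_X_
t=1: X_____XX_X_
t=2: X_XXXX___X_
t=3: X______XXX_
t=4: X_XXXXX____
t=5: X_______XXX
t=6: __XXXXXX___
t=7: XX_______XX
t=8: ___XXXXXX__
t=9: XXX_______X
t=10: ____XXXXXX_
t=11: XXXX_______
t=12: _____XXXXXX
t=13: _XXXX______
t=14: X_____XXXXX
t=15: __XXXX_____
t=16: XX_____XXXX
t=17: ___XXXX____
t=18: XXX_____XXX
t=19: ____XXXX___
t=20: XXXX_____XX
t=21: _____XXXX__
t=22: XXXXX_____X
t=23: ______XXXX_
t=24: XXXXXX_____
t=25: _______XXXX
t=26: _XXXXXX____
t=27: X_______XXX

1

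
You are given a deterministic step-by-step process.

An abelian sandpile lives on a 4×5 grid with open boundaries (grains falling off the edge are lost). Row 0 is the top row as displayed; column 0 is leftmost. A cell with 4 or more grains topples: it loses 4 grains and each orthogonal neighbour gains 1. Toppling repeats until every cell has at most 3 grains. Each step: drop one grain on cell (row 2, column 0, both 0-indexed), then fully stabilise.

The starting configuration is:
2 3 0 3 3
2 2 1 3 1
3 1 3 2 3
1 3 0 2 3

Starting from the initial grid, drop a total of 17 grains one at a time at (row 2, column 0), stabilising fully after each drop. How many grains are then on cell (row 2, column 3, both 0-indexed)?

0) 2 3 0 3 3
2 2 1 3 1
3 1 3 2 3
1 3 0 2 3
1) 2 3 0 3 3
3 2 1 3 1
0 2 3 2 3
2 3 0 2 3
2) 2 3 0 3 3
3 2 1 3 1
1 2 3 2 3
2 3 0 2 3
3) 2 3 0 3 3
3 2 1 3 1
2 2 3 2 3
2 3 0 2 3
4) 2 3 0 3 3
3 2 1 3 1
3 2 3 2 3
2 3 0 2 3
5) 3 3 0 3 3
0 3 1 3 1
1 3 3 2 3
3 3 0 2 3
6) 3 3 0 3 3
0 3 1 3 1
2 3 3 2 3
3 3 0 2 3
7) 3 3 0 3 3
0 3 1 3 1
3 3 3 2 3
3 3 0 2 3
8) 0 1 1 3 3
3 1 3 3 1
2 3 0 3 3
1 1 2 2 3
9) 0 1 1 3 3
3 1 3 3 1
3 3 0 3 3
1 1 2 2 3
10) 1 1 1 3 3
0 3 3 3 1
2 0 1 3 3
2 2 2 2 3
11) 1 1 1 3 3
0 3 3 3 1
3 0 1 3 3
2 2 2 2 3
12) 1 1 1 3 3
1 3 3 3 1
0 1 1 3 3
3 2 2 2 3
13) 1 1 1 3 3
1 3 3 3 1
1 1 1 3 3
3 2 2 2 3
14) 1 1 1 3 3
1 3 3 3 1
2 1 1 3 3
3 2 2 2 3
15) 1 1 1 3 3
1 3 3 3 1
3 1 1 3 3
3 2 2 2 3
16) 1 1 1 3 3
2 3 3 3 1
1 2 1 3 3
0 3 2 2 3
17) 1 1 1 3 3
2 3 3 3 1
2 2 1 3 3
0 3 2 2 3

3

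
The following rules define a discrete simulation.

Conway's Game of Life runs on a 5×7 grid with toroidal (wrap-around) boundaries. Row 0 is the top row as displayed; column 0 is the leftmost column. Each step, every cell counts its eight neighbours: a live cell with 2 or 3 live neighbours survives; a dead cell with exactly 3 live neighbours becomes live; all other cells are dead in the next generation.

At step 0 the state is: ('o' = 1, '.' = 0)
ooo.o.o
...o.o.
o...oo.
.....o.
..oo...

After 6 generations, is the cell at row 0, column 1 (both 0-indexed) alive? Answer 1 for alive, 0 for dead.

0

step 0: ooo.o.o
...o.o.
o...oo.
.....o.
..oo...
step 1: oo..ooo
..oo...
.....o.
...o.oo
o.ooooo
step 2: .......
oooo...
..oo.oo
o.oo...
..o....
step 3: ...o...
oo.oo.o
......o
....o.o
.ooo...
step 4: .......
o.ooooo
...oo.o
o.oo.o.
..ooo..
step 5: .o....o
o.o...o
.......
.o...oo
.oo.o..
step 6: ...o.oo
oo....o
.o...o.
ooo..o.
.oo...o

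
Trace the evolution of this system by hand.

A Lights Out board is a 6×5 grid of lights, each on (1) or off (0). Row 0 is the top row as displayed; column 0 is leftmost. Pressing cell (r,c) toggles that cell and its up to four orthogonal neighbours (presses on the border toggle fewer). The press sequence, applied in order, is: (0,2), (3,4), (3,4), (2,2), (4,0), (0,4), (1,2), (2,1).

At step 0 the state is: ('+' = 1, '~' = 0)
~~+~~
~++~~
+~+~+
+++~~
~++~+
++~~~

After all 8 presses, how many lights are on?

[0] ~~+~~
~++~~
+~+~+
+++~~
~++~+
++~~~
[1] ~+~+~
~+~~~
+~+~+
+++~~
~++~+
++~~~
[2] ~+~+~
~+~~~
+~+~~
+++++
~++~~
++~~~
[3] ~+~+~
~+~~~
+~+~+
+++~~
~++~+
++~~~
[4] ~+~+~
~++~~
++~++
++~~~
~++~+
++~~~
[5] ~+~+~
~++~~
++~++
~+~~~
+~+~+
~+~~~
[6] ~+~~+
~++~+
++~++
~+~~~
+~+~+
~+~~~
[7] ~++~+
~~~++
+++++
~+~~~
+~+~+
~+~~~
[8] ~++~+
~+~++
~~~++
~~~~~
+~+~+
~+~~~

12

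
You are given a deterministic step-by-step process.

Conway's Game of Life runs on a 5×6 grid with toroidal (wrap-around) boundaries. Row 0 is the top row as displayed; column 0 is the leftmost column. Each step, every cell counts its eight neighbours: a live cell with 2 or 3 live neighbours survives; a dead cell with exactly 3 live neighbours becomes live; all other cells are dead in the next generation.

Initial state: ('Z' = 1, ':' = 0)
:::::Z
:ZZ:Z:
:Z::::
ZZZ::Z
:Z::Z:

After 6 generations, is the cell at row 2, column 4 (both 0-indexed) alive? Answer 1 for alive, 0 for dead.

0

step 0: :::::Z
:ZZ:Z:
:Z::::
ZZZ::Z
:Z::Z:
step 1: ZZZZZZ
ZZZ:::
:::Z:Z
::Z::Z
:ZZ:Z:
step 2: ::::Z:
::::::
:::ZZZ
ZZZ::Z
::::::
step 3: ::::::
:::Z:Z
:ZZZZZ
ZZZZ:Z
ZZ:::Z
step 4: ::::ZZ
Z::Z:Z
::::::
::::::
::::ZZ
step 5: :::Z::
Z::::Z
::::::
::::::
::::ZZ
step 6: Z:::::
::::::
::::::
::::::
::::Z:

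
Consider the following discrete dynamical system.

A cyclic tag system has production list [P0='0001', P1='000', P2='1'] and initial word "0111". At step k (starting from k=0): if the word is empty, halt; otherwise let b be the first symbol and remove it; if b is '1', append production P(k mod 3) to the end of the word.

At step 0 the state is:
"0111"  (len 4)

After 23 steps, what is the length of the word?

0

t=0: "0111"  (len 4)
t=1: "111"  (len 3)
t=2: "11000"  (len 5)
t=3: "10001"  (len 5)
t=4: "00010001"  (len 8)
t=5: "0010001"  (len 7)
t=6: "010001"  (len 6)
t=7: "10001"  (len 5)
t=8: "0001000"  (len 7)
t=9: "001000"  (len 6)
t=10: "01000"  (len 5)
t=11: "1000"  (len 4)
t=12: "0001"  (len 4)
t=13: "001"  (len 3)
t=14: "01"  (len 2)
t=15: "1"  (len 1)
t=16: "0001"  (len 4)
t=17: "001"  (len 3)
t=18: "01"  (len 2)
t=19: "1"  (len 1)
t=20: "000"  (len 3)
t=21: "00"  (len 2)
t=22: "0"  (len 1)
t=23: (halted — word empty)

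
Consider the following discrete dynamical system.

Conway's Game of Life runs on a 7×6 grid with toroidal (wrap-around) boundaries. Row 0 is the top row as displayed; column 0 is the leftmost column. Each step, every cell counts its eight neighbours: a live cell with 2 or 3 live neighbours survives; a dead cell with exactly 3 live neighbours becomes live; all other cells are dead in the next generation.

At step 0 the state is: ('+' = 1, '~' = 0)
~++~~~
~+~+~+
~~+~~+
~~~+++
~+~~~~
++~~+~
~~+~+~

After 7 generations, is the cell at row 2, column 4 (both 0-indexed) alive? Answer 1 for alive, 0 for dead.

t=0: ~++~~~
~+~+~+
~~+~~+
~~~+++
~+~~~~
++~~+~
~~+~+~
t=1: ++~~+~
~+~++~
~~+~~+
+~++++
~+++~~
++++~+
+~+~~+
t=2: ~~~~+~
~+~++~
~~~~~~
+~~~~+
~~~~~~
~~~~~+
~~~~~~
t=3: ~~~++~
~~~++~
+~~~++
~~~~~~
+~~~~+
~~~~~~
~~~~~~
t=4: ~~~++~
~~~~~~
~~~+++
~~~~+~
~~~~~~
~~~~~~
~~~~~~
t=5: ~~~~~~
~~~~~+
~~~+++
~~~+++
~~~~~~
~~~~~~
~~~~~~
t=6: ~~~~~~
~~~~~+
+~~+~~
~~~+~+
~~~~+~
~~~~~~
~~~~~~
t=7: ~~~~~~
~~~~~~
+~~~~+
~~~+~+
~~~~+~
~~~~~~
~~~~~~

0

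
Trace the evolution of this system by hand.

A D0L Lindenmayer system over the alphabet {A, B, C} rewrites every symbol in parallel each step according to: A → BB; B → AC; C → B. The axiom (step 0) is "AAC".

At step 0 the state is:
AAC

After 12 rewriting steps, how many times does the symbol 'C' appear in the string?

gen 0: AAC
gen 1: BBBBB
gen 2: ACACACACAC
gen 3: BBBBBBBBBBBBBBB
gen 4: ACACACACACACACACACACACACACACAC
gen 5: BBBBBBBBBBBBBBBBBBBBBBBBBBBBBBBBBBBBBBBBBBBBB
gen 6: ACACACACACACACACACACACACACACACACACACACACACACACACACACACACACACACACACACACACACACACACACACACACAC
gen 7: BBBBBBBBBBBBBBBBBBBBBBBBBBBBBBBBBBBBBBBBBBBBBBBBBBBBBBBBBB…BBBBBBBBBBBBBBBBBBBBBBBBBBBBBBBBBBBBBBBBBBBBBBBBBBBBBBBBBB  (len 135)
gen 8: ACACACACACACACACACACACACACACACACACACACACACACACACACACACACAC…ACACACACACACACACACACACACACACACACACACACACACACACACACACACACAC  (len 270)
gen 9: BBBBBBBBBBBBBBBBBBBBBBBBBBBBBBBBBBBBBBBBBBBBBBBBBBBBBBBBBB…BBBBBBBBBBBBBBBBBBBBBBBBBBBBBBBBBBBBBBBBBBBBBBBBBBBBBBBBBB  (len 405)
gen 10: ACACACACACACACACACACACACACACACACACACACACACACACACACACACACAC…ACACACACACACACACACACACACACACACACACACACACACACACACACACACACAC  (len 810)
gen 11: BBBBBBBBBBBBBBBBBBBBBBBBBBBBBBBBBBBBBBBBBBBBBBBBBBBBBBBBBB…BBBBBBBBBBBBBBBBBBBBBBBBBBBBBBBBBBBBBBBBBBBBBBBBBBBBBBBBBB  (len 1215)
gen 12: ACACACACACACACACACACACACACACACACACACACACACACACACACACACACAC…ACACACACACACACACACACACACACACACACACACACACACACACACACACACACAC  (len 2430)

1215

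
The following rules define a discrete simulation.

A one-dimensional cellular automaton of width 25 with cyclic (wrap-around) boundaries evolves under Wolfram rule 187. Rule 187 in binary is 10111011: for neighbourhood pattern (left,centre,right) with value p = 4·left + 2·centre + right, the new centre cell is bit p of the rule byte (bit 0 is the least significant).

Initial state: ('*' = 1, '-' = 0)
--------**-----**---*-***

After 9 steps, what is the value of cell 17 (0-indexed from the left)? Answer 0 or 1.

1

step 0: --------**-----**---*-***
step 1: *********-******-***-***-
step 2: ********-******-***-***-*
step 3: *******-******-***-***-**
step 4: ******-******-***-***-***
step 5: *****-******-***-***-****
step 6: ****-******-***-***-*****
step 7: ***-******-***-***-******
step 8: **-******-***-***-*******
step 9: *-******-***-***-********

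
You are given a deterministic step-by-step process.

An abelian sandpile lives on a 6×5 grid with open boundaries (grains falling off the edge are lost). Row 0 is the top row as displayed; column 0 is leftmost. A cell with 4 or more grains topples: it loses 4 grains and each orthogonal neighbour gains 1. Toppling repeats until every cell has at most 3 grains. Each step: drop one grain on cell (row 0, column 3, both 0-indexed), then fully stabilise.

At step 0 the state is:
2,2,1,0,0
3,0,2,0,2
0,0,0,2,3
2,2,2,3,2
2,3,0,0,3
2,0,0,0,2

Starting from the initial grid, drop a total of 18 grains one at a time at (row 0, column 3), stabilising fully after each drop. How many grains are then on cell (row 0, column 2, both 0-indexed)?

3

k=0  2,2,1,0,0
3,0,2,0,2
0,0,0,2,3
2,2,2,3,2
2,3,0,0,3
2,0,0,0,2
k=1  2,2,1,1,0
3,0,2,0,2
0,0,0,2,3
2,2,2,3,2
2,3,0,0,3
2,0,0,0,2
k=2  2,2,1,2,0
3,0,2,0,2
0,0,0,2,3
2,2,2,3,2
2,3,0,0,3
2,0,0,0,2
k=3  2,2,1,3,0
3,0,2,0,2
0,0,0,2,3
2,2,2,3,2
2,3,0,0,3
2,0,0,0,2
k=4  2,2,2,0,1
3,0,2,1,2
0,0,0,2,3
2,2,2,3,2
2,3,0,0,3
2,0,0,0,2
k=5  2,2,2,1,1
3,0,2,1,2
0,0,0,2,3
2,2,2,3,2
2,3,0,0,3
2,0,0,0,2
k=6  2,2,2,2,1
3,0,2,1,2
0,0,0,2,3
2,2,2,3,2
2,3,0,0,3
2,0,0,0,2
k=7  2,2,2,3,1
3,0,2,1,2
0,0,0,2,3
2,2,2,3,2
2,3,0,0,3
2,0,0,0,2
k=8  2,2,3,0,2
3,0,2,2,2
0,0,0,2,3
2,2,2,3,2
2,3,0,0,3
2,0,0,0,2
k=9  2,2,3,1,2
3,0,2,2,2
0,0,0,2,3
2,2,2,3,2
2,3,0,0,3
2,0,0,0,2
k=10  2,2,3,2,2
3,0,2,2,2
0,0,0,2,3
2,2,2,3,2
2,3,0,0,3
2,0,0,0,2
k=11  2,2,3,3,2
3,0,2,2,2
0,0,0,2,3
2,2,2,3,2
2,3,0,0,3
2,0,0,0,2
k=12  2,3,0,1,3
3,0,3,3,2
0,0,0,2,3
2,2,2,3,2
2,3,0,0,3
2,0,0,0,2
k=13  2,3,0,2,3
3,0,3,3,2
0,0,0,2,3
2,2,2,3,2
2,3,0,0,3
2,0,0,0,2
k=14  2,3,0,3,3
3,0,3,3,2
0,0,0,2,3
2,2,2,3,2
2,3,0,0,3
2,0,0,0,2
k=15  2,3,2,2,1
3,1,0,3,1
0,0,2,1,2
2,2,3,1,1
2,3,0,2,0
2,0,0,0,3
k=16  2,3,2,3,1
3,1,0,3,1
0,0,2,1,2
2,2,3,1,1
2,3,0,2,0
2,0,0,0,3
k=17  2,3,3,1,2
3,1,1,0,2
0,0,2,2,2
2,2,3,1,1
2,3,0,2,0
2,0,0,0,3
k=18  2,3,3,2,2
3,1,1,0,2
0,0,2,2,2
2,2,3,1,1
2,3,0,2,0
2,0,0,0,3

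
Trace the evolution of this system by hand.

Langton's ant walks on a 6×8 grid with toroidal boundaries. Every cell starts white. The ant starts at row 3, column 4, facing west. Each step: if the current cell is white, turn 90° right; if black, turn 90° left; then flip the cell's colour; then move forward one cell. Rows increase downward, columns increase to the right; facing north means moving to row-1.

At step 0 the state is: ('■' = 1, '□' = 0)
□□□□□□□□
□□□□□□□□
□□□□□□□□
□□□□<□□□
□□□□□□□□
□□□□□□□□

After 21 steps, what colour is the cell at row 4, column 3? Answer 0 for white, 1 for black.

gen 0: □□□□□□□□
□□□□□□□□
□□□□□□□□
□□□□<□□□
□□□□□□□□
□□□□□□□□
gen 1: □□□□□□□□
□□□□□□□□
□□□□^□□□
□□□□■□□□
□□□□□□□□
□□□□□□□□
gen 2: □□□□□□□□
□□□□□□□□
□□□□■>□□
□□□□■□□□
□□□□□□□□
□□□□□□□□
gen 3: □□□□□□□□
□□□□□□□□
□□□□■■□□
□□□□■v□□
□□□□□□□□
□□□□□□□□
gen 4: □□□□□□□□
□□□□□□□□
□□□□■■□□
□□□□<■□□
□□□□□□□□
□□□□□□□□
gen 5: □□□□□□□□
□□□□□□□□
□□□□■■□□
□□□□□■□□
□□□□v□□□
□□□□□□□□
gen 6: □□□□□□□□
□□□□□□□□
□□□□■■□□
□□□□□■□□
□□□<■□□□
□□□□□□□□
gen 7: □□□□□□□□
□□□□□□□□
□□□□■■□□
□□□^□■□□
□□□■■□□□
□□□□□□□□
gen 8: □□□□□□□□
□□□□□□□□
□□□□■■□□
□□□■>■□□
□□□■■□□□
□□□□□□□□
gen 9: □□□□□□□□
□□□□□□□□
□□□□■■□□
□□□■■■□□
□□□■v□□□
□□□□□□□□
gen 10: □□□□□□□□
□□□□□□□□
□□□□■■□□
□□□■■■□□
□□□■□>□□
□□□□□□□□
gen 11: □□□□□□□□
□□□□□□□□
□□□□■■□□
□□□■■■□□
□□□■□■□□
□□□□□v□□
gen 12: □□□□□□□□
□□□□□□□□
□□□□■■□□
□□□■■■□□
□□□■□■□□
□□□□<■□□
gen 13: □□□□□□□□
□□□□□□□□
□□□□■■□□
□□□■■■□□
□□□■^■□□
□□□□■■□□
gen 14: □□□□□□□□
□□□□□□□□
□□□□■■□□
□□□■■■□□
□□□■■>□□
□□□□■■□□
gen 15: □□□□□□□□
□□□□□□□□
□□□□■■□□
□□□■■^□□
□□□■■□□□
□□□□■■□□
gen 16: □□□□□□□□
□□□□□□□□
□□□□■■□□
□□□■<□□□
□□□■■□□□
□□□□■■□□
gen 17: □□□□□□□□
□□□□□□□□
□□□□■■□□
□□□■□□□□
□□□■v□□□
□□□□■■□□
gen 18: □□□□□□□□
□□□□□□□□
□□□□■■□□
□□□■□□□□
□□□■□>□□
□□□□■■□□
gen 19: □□□□□□□□
□□□□□□□□
□□□□■■□□
□□□■□□□□
□□□■□■□□
□□□□■v□□
gen 20: □□□□□□□□
□□□□□□□□
□□□□■■□□
□□□■□□□□
□□□■□■□□
□□□□■□>□
gen 21: □□□□□□v□
□□□□□□□□
□□□□■■□□
□□□■□□□□
□□□■□■□□
□□□□■□■□

1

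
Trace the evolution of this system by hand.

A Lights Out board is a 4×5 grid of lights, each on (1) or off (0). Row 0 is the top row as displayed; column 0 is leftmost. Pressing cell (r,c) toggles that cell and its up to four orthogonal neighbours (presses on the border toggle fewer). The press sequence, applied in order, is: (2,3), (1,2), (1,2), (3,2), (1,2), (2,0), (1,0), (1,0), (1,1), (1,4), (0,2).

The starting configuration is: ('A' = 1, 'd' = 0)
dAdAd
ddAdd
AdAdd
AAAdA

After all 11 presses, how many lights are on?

gen 0: dAdAd
ddAdd
AdAdd
AAAdA
gen 1: dAdAd
ddAAd
AddAA
AAAAA
gen 2: dAAAd
dAddd
AdAAA
AAAAA
gen 3: dAdAd
ddAAd
AddAA
AAAAA
gen 4: dAdAd
ddAAd
AdAAA
AdddA
gen 5: dAAAd
dAddd
AddAA
AdddA
gen 6: dAAAd
AAddd
dAdAA
ddddA
gen 7: AAAAd
ddddd
AAdAA
ddddA
gen 8: dAAAd
AAddd
dAdAA
ddddA
gen 9: ddAAd
ddAdd
dddAA
ddddA
gen 10: ddAAA
ddAAA
dddAd
ddddA
gen 11: dAddA
dddAA
dddAd
ddddA

6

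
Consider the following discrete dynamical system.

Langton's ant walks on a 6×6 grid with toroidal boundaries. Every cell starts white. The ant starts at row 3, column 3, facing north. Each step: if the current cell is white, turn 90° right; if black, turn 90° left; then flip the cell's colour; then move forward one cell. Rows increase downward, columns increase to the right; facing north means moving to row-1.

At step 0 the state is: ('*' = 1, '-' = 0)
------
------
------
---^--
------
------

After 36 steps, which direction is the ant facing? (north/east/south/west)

south

0) ------
------
------
---^--
------
------
1) ------
------
------
---*>-
------
------
2) ------
------
------
---**-
----v-
------
3) ------
------
------
---**-
---<*-
------
4) ------
------
------
---^*-
---**-
------
5) ------
------
------
--<-*-
---**-
------
6) ------
------
--^---
--*-*-
---**-
------
7) ------
------
--*>--
--*-*-
---**-
------
8) ------
------
--**--
--*v*-
---**-
------
9) ------
------
--**--
--<**-
---**-
------
10) ------
------
--**--
---**-
--v**-
------
11) ------
------
--**--
---**-
-<***-
------
12) ------
------
--**--
-^-**-
-****-
------
13) ------
------
--**--
-*>**-
-****-
------
14) ------
------
--**--
-****-
-*v**-
------
15) ------
------
--**--
-****-
-*->*-
------
16) ------
------
--**--
-**^*-
-*--*-
------
17) ------
------
--**--
-*<-*-
-*--*-
------
18) ------
------
--**--
-*--*-
-*v-*-
------
19) ------
------
--**--
-*--*-
-<*-*-
------
20) ------
------
--**--
-*--*-
--*-*-
-v----
21) ------
------
--**--
-*--*-
--*-*-
<*----
22) ------
------
--**--
-*--*-
^-*-*-
**----
23) ------
------
--**--
-*--*-
*>*-*-
**----
24) ------
------
--**--
-*--*-
***-*-
*v----
25) ------
------
--**--
-*--*-
***-*-
*->---
26) --v---
------
--**--
-*--*-
***-*-
*-*---
27) -<*---
------
--**--
-*--*-
***-*-
*-*---
28) -**---
------
--**--
-*--*-
***-*-
*^*---
29) -**---
------
--**--
-*--*-
***-*-
**>---
30) -**---
------
--**--
-*--*-
**^-*-
**----
31) -**---
------
--**--
-*--*-
*<--*-
**----
32) -**---
------
--**--
-*--*-
*---*-
*v----
33) -**---
------
--**--
-*--*-
*---*-
*->---
34) -*v---
------
--**--
-*--*-
*---*-
*-*---
35) -*->--
------
--**--
-*--*-
*---*-
*-*---
36) -*-*--
---v--
--**--
-*--*-
*---*-
*-*---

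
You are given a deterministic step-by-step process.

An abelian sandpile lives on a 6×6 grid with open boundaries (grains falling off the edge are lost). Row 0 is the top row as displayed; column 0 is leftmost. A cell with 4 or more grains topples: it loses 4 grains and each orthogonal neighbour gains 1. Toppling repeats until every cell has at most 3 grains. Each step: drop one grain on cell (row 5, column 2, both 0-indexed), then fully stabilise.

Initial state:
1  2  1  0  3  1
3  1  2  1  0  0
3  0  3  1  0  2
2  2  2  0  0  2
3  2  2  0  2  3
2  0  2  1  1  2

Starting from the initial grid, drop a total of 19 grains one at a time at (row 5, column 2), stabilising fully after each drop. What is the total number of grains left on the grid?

[0] 1  2  1  0  3  1
3  1  2  1  0  0
3  0  3  1  0  2
2  2  2  0  0  2
3  2  2  0  2  3
2  0  2  1  1  2
[1] 1  2  1  0  3  1
3  1  2  1  0  0
3  0  3  1  0  2
2  2  2  0  0  2
3  2  2  0  2  3
2  0  3  1  1  2
[2] 1  2  1  0  3  1
3  1  2  1  0  0
3  0  3  1  0  2
2  2  2  0  0  2
3  2  3  0  2  3
2  1  0  2  1  2
[3] 1  2  1  0  3  1
3  1  2  1  0  0
3  0  3  1  0  2
2  2  2  0  0  2
3  2  3  0  2  3
2  1  1  2  1  2
[4] 1  2  1  0  3  1
3  1  2  1  0  0
3  0  3  1  0  2
2  2  2  0  0  2
3  2  3  0  2  3
2  1  2  2  1  2
[5] 1  2  1  0  3  1
3  1  2  1  0  0
3  0  3  1  0  2
2  2  2  0  0  2
3  2  3  0  2  3
2  1  3  2  1  2
[6] 1  2  1  0  3  1
3  1  2  1  0  0
3  0  3  1  0  2
2  2  3  0  0  2
3  3  0  1  2  3
2  2  1  3  1  2
[7] 1  2  1  0  3  1
3  1  2  1  0  0
3  0  3  1  0  2
2  2  3  0  0  2
3  3  0  1  2  3
2  2  2  3  1  2
[8] 1  2  1  0  3  1
3  1  2  1  0  0
3  0  3  1  0  2
2  2  3  0  0  2
3  3  0  1  2  3
2  2  3  3  1  2
[9] 1  2  1  0  3  1
3  1  2  1  0  0
3  0  3  1  0  2
2  2  3  0  0  2
3  3  1  2  2  3
2  3  1  0  2  2
[10] 1  2  1  0  3  1
3  1  2  1  0  0
3  0  3  1  0  2
2  2  3  0  0  2
3  3  1  2  2  3
2  3  2  0  2  2
[11] 1  2  1  0  3  1
3  1  2  1  0  0
3  0  3  1  0  2
2  2  3  0  0  2
3  3  1  2  2  3
2  3  3  0  2  2
[12] 1  2  1  0  3  1
3  1  2  1  0  0
3  0  3  1  0  2
3  3  3  0  0  2
1  1  3  2  2  3
0  2  1  1  2  2
[13] 1  2  1  0  3  1
3  1  2  1  0  0
3  0  3  1  0  2
3  3  3  0  0  2
1  1  3  2  2  3
0  2  2  1  2  2
[14] 1  2  1  0  3  1
3  1  2  1  0  0
3  0  3  1  0  2
3  3  3  0  0  2
1  1  3  2  2  3
0  2  3  1  2  2
[15] 2  2  1  0  3  1
0  2  3  1  0  0
1  3  0  2  0  2
1  1  2  1  0  2
2  3  1  3  2  3
0  3  1  2  2  2
[16] 2  2  1  0  3  1
0  2  3  1  0  0
1  3  0  2  0  2
1  1  2  1  0  2
2  3  1  3  2  3
0  3  2  2  2  2
[17] 2  2  1  0  3  1
0  2  3  1  0  0
1  3  0  2  0  2
1  1  2  1  0  2
2  3  1  3  2  3
0  3  3  2  2  2
[18] 2  2  1  0  3  1
0  2  3  1  0  0
1  3  0  2  0  2
1  2  2  1  0  2
3  0  3  3  2  3
1  1  1  3  2  2
[19] 2  2  1  0  3  1
0  2  3  1  0  0
1  3  0  2  0  2
1  2  2  1  0  2
3  0  3  3  2  3
1  1  2  3  2  2

56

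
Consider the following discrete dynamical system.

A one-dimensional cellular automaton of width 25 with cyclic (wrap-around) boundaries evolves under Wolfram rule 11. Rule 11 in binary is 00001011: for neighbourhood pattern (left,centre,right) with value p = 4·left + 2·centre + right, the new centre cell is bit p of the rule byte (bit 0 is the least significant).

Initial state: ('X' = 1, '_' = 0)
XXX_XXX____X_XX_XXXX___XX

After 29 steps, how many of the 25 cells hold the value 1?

11

0) XXX_XXX____X_XX_XXXX___XX
1) ____X___XXX__X__X____XXX_
2) XXXX__XXX___X__X__XXXX___
3) X____XX___XX__X__XX____XX
4) __XXXX__XXX__X__XX__XXXX_
5) XXX____XX___X__XX__XX____
6) X___XXXX__XX__XX__XX__XXX
7) __XXX____XX__XX__XX__XX__
8) XXX___XXXX__XX__XX__XX__X
9) ____XXX____XX__XX__XX__XX
10) _XXXX___XXXX__XX__XX__XX_
11) XX____XXX____XX__XX__XX__
12) X__XXXX___XXXX__XX__XX__X
13) __XX____XXX____XX__XX__XX
14) _XX__XXXX___XXXX__XX__XX_
15) XX__XX____XXX____XX__XX__
16) X__XX__XXXX___XXXX__XX__X
17) __XX__XX____XXX____XX__XX
18) _XX__XX__XXXX___XXXX__XX_
19) XX__XX__XX____XXX____XX__
20) X__XX__XX__XXXX___XXXX__X
21) __XX__XX__XX____XXX____XX
22) _XX__XX__XX__XXXX___XXXX_
23) XX__XX__XX__XX____XXX____
24) X__XX__XX__XX__XXXX___XXX
25) __XX__XX__XX__XX____XXX__
26) XXX__XX__XX__XX__XXXX___X
27) ____XX__XX__XX__XX____XXX
28) _XXXX__XX__XX__XX__XXXX__
29) XX____XX__XX__XX__XX____X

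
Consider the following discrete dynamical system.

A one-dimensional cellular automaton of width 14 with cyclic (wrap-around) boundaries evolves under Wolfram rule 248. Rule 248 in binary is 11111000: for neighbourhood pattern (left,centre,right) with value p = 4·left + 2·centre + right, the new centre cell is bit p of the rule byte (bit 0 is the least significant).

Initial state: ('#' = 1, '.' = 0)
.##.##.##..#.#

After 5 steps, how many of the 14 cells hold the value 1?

step 0: .##.##.##..#.#
step 1: ##########..#.
step 2: ###########..#
step 3: ############.#
step 4: ##############
step 5: ##############

14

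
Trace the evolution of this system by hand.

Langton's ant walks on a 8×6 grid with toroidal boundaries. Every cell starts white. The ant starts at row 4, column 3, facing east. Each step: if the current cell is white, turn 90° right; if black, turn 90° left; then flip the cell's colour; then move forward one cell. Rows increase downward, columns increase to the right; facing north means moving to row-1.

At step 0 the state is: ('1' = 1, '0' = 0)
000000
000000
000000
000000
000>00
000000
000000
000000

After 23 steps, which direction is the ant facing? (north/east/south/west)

south

gen 0: 000000
000000
000000
000000
000>00
000000
000000
000000
gen 1: 000000
000000
000000
000000
000100
000v00
000000
000000
gen 2: 000000
000000
000000
000000
000100
00<100
000000
000000
gen 3: 000000
000000
000000
000000
00^100
001100
000000
000000
gen 4: 000000
000000
000000
000000
001>00
001100
000000
000000
gen 5: 000000
000000
000000
000^00
001000
001100
000000
000000
gen 6: 000000
000000
000000
0001>0
001000
001100
000000
000000
gen 7: 000000
000000
000000
000110
0010v0
001100
000000
000000
gen 8: 000000
000000
000000
000110
001<10
001100
000000
000000
gen 9: 000000
000000
000000
000^10
001110
001100
000000
000000
gen 10: 000000
000000
000000
00<010
001110
001100
000000
000000
gen 11: 000000
000000
00^000
001010
001110
001100
000000
000000
gen 12: 000000
000000
001>00
001010
001110
001100
000000
000000
gen 13: 000000
000000
001100
001v10
001110
001100
000000
000000
gen 14: 000000
000000
001100
00<110
001110
001100
000000
000000
gen 15: 000000
000000
001100
000110
00v110
001100
000000
000000
gen 16: 000000
000000
001100
000110
000>10
001100
000000
000000
gen 17: 000000
000000
001100
000^10
000010
001100
000000
000000
gen 18: 000000
000000
001100
00<010
000010
001100
000000
000000
gen 19: 000000
000000
00^100
001010
000010
001100
000000
000000
gen 20: 000000
000000
0<0100
001010
000010
001100
000000
000000
gen 21: 000000
0^0000
010100
001010
000010
001100
000000
000000
gen 22: 000000
01>000
010100
001010
000010
001100
000000
000000
gen 23: 000000
011000
01v100
001010
000010
001100
000000
000000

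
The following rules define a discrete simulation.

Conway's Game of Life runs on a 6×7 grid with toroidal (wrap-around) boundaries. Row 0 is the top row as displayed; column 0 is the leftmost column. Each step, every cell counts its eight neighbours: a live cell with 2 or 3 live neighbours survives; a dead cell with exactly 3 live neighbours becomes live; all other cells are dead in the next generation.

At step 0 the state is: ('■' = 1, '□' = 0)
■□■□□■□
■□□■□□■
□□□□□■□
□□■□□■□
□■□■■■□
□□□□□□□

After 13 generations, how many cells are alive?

8

t=0: ■□■□□■□
■□□■□□■
□□□□□■□
□□■□□■□
□■□■■■□
□□□□□□□
t=1: ■■□□□□□
■■□□■■□
□□□□■■□
□□■■□■■
□□■■■■□
□■■■□■■
t=2: □□□■□□□
■■□□■■□
■■■□□□□
□□■□□□■
■□□□□□□
□□□□□■■
t=3: ■□□□□□□
■□□■■□■
□□■■□■□
□□■□□□■
■□□□□■□
□□□□□□■
t=4: ■□□□□■□
■■■■■■■
■■■□□■□
□■■■■■■
■□□□□■□
■□□□□□■
t=5: □□■■□□□
□□□■□□□
□□□□□□□
□□□■□□□
□□■■□□□
■■□□□■□
t=6: □■■■■□□
□□■■□□□
□□□□□□□
□□■■□□□
□■■■■□□
□■□□■□□
t=7: □■□□■□□
□■□□■□□
□□□□□□□
□■□□■□□
□■□□■□□
■□□□□■□
t=8: ■■□□■■□
□□□□□□□
□□□□□□□
□□□□□□□
■■□□■■□
■■□□■■□
t=9: ■■□□■■□
□□□□□□□
□□□□□□□
□□□□□□□
■■□□■■□
□□■■□□□
t=10: □■■■■□□
□□□□□□□
□□□□□□□
□□□□□□□
□■■■■□□
□□■■□□□
t=11: □■□□■□□
□□■■□□□
□□□□□□□
□□■■□□□
□■□□■□□
□□□□□□□
t=12: □□■■□□□
□□■■□□□
□□□□□□□
□□■■□□□
□□■■□□□
□□□□□□□
t=13: □□■■□□□
□□■■□□□
□□□□□□□
□□■■□□□
□□■■□□□
□□□□□□□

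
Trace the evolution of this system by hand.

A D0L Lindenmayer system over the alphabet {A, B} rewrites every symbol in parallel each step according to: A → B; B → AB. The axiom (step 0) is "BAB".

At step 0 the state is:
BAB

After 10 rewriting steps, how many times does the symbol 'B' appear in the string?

233

0) BAB
1) ABBAB
2) BABABBAB
3) ABBABBABABBAB
4) BABABBABABBABBABABBAB
5) ABBABBABABBABBABABBABABBABBABABBAB
6) BABABBABABBABBABABBABABBABBABABBABBABABBABABBABBABABBAB
7) ABBABBABABBABBABABBABABBABBABABBABBABABBABABBABBABABBABABBABBABABBABBABABBABABBABBABABBAB
8) BABABBABABBABBABABBABABBABBABABBABBABABBABABBABBABABBABABB…BABBABABBABABBABBABABBABABBABBABABBABBABABBABABBABBABABBAB  (len 144)
9) ABBABBABABBABBABABBABABBABBABABBABBABABBABABBABBABABBABABB…BABBABABBABABBABBABABBABABBABBABABBABBABABBABABBABBABABBAB  (len 233)
10) BABABBABABBABBABABBABABBABBABABBABBABABBABABBABBABABBABABB…BABBABABBABABBABBABABBABABBABBABABBABBABABBABABBABBABABBAB  (len 377)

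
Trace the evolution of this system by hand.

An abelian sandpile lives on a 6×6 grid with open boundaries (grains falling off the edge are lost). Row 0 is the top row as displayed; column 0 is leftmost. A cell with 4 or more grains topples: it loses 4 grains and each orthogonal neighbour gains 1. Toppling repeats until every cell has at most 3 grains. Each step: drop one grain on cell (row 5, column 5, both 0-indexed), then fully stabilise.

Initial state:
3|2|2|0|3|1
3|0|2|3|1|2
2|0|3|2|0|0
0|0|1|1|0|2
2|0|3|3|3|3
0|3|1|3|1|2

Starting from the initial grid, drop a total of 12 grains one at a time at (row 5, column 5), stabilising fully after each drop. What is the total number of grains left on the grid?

k=0  3|2|2|0|3|1
3|0|2|3|1|2
2|0|3|2|0|0
0|0|1|1|0|2
2|0|3|3|3|3
0|3|1|3|1|2
k=1  3|2|2|0|3|1
3|0|2|3|1|2
2|0|3|2|0|0
0|0|1|1|0|2
2|0|3|3|3|3
0|3|1|3|1|3
k=2  3|2|2|0|3|1
3|0|2|3|1|2
2|0|3|2|0|0
0|0|2|2|1|3
2|1|0|2|2|1
0|3|3|1|0|2
k=3  3|2|2|0|3|1
3|0|2|3|1|2
2|0|3|2|0|0
0|0|2|2|1|3
2|1|0|2|2|1
0|3|3|1|0|3
k=4  3|2|2|0|3|1
3|0|2|3|1|2
2|0|3|2|0|0
0|0|2|2|1|3
2|1|0|2|2|2
0|3|3|1|1|0
k=5  3|2|2|0|3|1
3|0|2|3|1|2
2|0|3|2|0|0
0|0|2|2|1|3
2|1|0|2|2|2
0|3|3|1|1|1
k=6  3|2|2|0|3|1
3|0|2|3|1|2
2|0|3|2|0|0
0|0|2|2|1|3
2|1|0|2|2|2
0|3|3|1|1|2
k=7  3|2|2|0|3|1
3|0|2|3|1|2
2|0|3|2|0|0
0|0|2|2|1|3
2|1|0|2|2|2
0|3|3|1|1|3
k=8  3|2|2|0|3|1
3|0|2|3|1|2
2|0|3|2|0|0
0|0|2|2|1|3
2|1|0|2|2|3
0|3|3|1|2|0
k=9  3|2|2|0|3|1
3|0|2|3|1|2
2|0|3|2|0|0
0|0|2|2|1|3
2|1|0|2|2|3
0|3|3|1|2|1
k=10  3|2|2|0|3|1
3|0|2|3|1|2
2|0|3|2|0|0
0|0|2|2|1|3
2|1|0|2|2|3
0|3|3|1|2|2
k=11  3|2|2|0|3|1
3|0|2|3|1|2
2|0|3|2|0|0
0|0|2|2|1|3
2|1|0|2|2|3
0|3|3|1|2|3
k=12  3|2|2|0|3|1
3|0|2|3|1|2
2|0|3|2|0|1
0|0|2|2|2|0
2|1|0|2|3|1
0|3|3|1|3|1

56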